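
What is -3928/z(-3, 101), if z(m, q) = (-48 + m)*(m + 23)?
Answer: 982/255 ≈ 3.8510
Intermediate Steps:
z(m, q) = (-48 + m)*(23 + m)
-3928/z(-3, 101) = -3928/(-1104 + (-3)² - 25*(-3)) = -3928/(-1104 + 9 + 75) = -3928/(-1020) = -3928*(-1/1020) = 982/255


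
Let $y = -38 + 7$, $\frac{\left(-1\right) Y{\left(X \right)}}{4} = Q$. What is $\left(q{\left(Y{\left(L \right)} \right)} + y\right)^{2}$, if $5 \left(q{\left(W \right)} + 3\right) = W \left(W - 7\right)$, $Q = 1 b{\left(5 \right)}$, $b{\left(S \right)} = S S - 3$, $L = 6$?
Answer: $2683044$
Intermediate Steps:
$b{\left(S \right)} = -3 + S^{2}$ ($b{\left(S \right)} = S^{2} - 3 = -3 + S^{2}$)
$Q = 22$ ($Q = 1 \left(-3 + 5^{2}\right) = 1 \left(-3 + 25\right) = 1 \cdot 22 = 22$)
$Y{\left(X \right)} = -88$ ($Y{\left(X \right)} = \left(-4\right) 22 = -88$)
$y = -31$
$q{\left(W \right)} = -3 + \frac{W \left(-7 + W\right)}{5}$ ($q{\left(W \right)} = -3 + \frac{W \left(W - 7\right)}{5} = -3 + \frac{W \left(-7 + W\right)}{5}$)
$\left(q{\left(Y{\left(L \right)} \right)} + y\right)^{2} = \left(\left(-3 - - \frac{616}{5} + \frac{\left(-88\right)^{2}}{5}\right) - 31\right)^{2} = \left(\left(-3 + \frac{616}{5} + \frac{1}{5} \cdot 7744\right) - 31\right)^{2} = \left(\left(-3 + \frac{616}{5} + \frac{7744}{5}\right) - 31\right)^{2} = \left(1669 - 31\right)^{2} = 1638^{2} = 2683044$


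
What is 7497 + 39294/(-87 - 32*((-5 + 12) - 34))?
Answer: 52833/7 ≈ 7547.6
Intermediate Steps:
7497 + 39294/(-87 - 32*((-5 + 12) - 34)) = 7497 + 39294/(-87 - 32*(7 - 34)) = 7497 + 39294/(-87 - 32*(-27)) = 7497 + 39294/(-87 + 864) = 7497 + 39294/777 = 7497 + 39294*(1/777) = 7497 + 354/7 = 52833/7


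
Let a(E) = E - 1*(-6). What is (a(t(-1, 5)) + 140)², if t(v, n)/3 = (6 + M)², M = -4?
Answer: 24964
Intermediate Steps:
t(v, n) = 12 (t(v, n) = 3*(6 - 4)² = 3*2² = 3*4 = 12)
a(E) = 6 + E (a(E) = E + 6 = 6 + E)
(a(t(-1, 5)) + 140)² = ((6 + 12) + 140)² = (18 + 140)² = 158² = 24964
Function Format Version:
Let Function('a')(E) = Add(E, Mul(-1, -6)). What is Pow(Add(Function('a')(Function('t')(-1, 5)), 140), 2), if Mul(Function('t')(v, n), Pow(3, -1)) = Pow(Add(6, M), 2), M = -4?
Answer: 24964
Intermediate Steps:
Function('t')(v, n) = 12 (Function('t')(v, n) = Mul(3, Pow(Add(6, -4), 2)) = Mul(3, Pow(2, 2)) = Mul(3, 4) = 12)
Function('a')(E) = Add(6, E) (Function('a')(E) = Add(E, 6) = Add(6, E))
Pow(Add(Function('a')(Function('t')(-1, 5)), 140), 2) = Pow(Add(Add(6, 12), 140), 2) = Pow(Add(18, 140), 2) = Pow(158, 2) = 24964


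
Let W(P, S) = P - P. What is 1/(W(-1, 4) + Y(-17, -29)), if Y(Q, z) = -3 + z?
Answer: -1/32 ≈ -0.031250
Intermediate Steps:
W(P, S) = 0
1/(W(-1, 4) + Y(-17, -29)) = 1/(0 + (-3 - 29)) = 1/(0 - 32) = 1/(-32) = -1/32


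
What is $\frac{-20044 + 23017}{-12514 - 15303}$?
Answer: $- \frac{2973}{27817} \approx -0.10688$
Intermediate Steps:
$\frac{-20044 + 23017}{-12514 - 15303} = \frac{2973}{-27817} = 2973 \left(- \frac{1}{27817}\right) = - \frac{2973}{27817}$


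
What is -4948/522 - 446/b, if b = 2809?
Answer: -7065872/733149 ≈ -9.6377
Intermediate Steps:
-4948/522 - 446/b = -4948/522 - 446/2809 = -4948*1/522 - 446*1/2809 = -2474/261 - 446/2809 = -7065872/733149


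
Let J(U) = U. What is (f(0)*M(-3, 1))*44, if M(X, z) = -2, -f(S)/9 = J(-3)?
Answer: -2376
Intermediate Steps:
f(S) = 27 (f(S) = -9*(-3) = 27)
(f(0)*M(-3, 1))*44 = (27*(-2))*44 = -54*44 = -2376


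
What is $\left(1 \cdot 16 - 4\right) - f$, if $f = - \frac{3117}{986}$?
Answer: $\frac{14949}{986} \approx 15.161$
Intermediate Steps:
$f = - \frac{3117}{986}$ ($f = \left(-3117\right) \frac{1}{986} = - \frac{3117}{986} \approx -3.1613$)
$\left(1 \cdot 16 - 4\right) - f = \left(1 \cdot 16 - 4\right) - - \frac{3117}{986} = \left(16 - 4\right) + \frac{3117}{986} = 12 + \frac{3117}{986} = \frac{14949}{986}$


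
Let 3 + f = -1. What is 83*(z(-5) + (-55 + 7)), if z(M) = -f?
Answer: -3652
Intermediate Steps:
f = -4 (f = -3 - 1 = -4)
z(M) = 4 (z(M) = -1*(-4) = 4)
83*(z(-5) + (-55 + 7)) = 83*(4 + (-55 + 7)) = 83*(4 - 48) = 83*(-44) = -3652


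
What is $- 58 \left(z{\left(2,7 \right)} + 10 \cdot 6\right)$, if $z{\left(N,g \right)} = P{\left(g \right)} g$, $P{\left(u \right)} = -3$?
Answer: $-2262$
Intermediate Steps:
$z{\left(N,g \right)} = - 3 g$
$- 58 \left(z{\left(2,7 \right)} + 10 \cdot 6\right) = - 58 \left(\left(-3\right) 7 + 10 \cdot 6\right) = - 58 \left(-21 + 60\right) = \left(-58\right) 39 = -2262$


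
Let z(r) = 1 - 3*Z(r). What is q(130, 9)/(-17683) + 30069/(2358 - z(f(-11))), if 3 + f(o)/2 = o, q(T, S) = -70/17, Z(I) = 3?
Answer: 695325983/54711202 ≈ 12.709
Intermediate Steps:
q(T, S) = -70/17 (q(T, S) = -70*1/17 = -70/17)
f(o) = -6 + 2*o
z(r) = -8 (z(r) = 1 - 3*3 = 1 - 9 = -8)
q(130, 9)/(-17683) + 30069/(2358 - z(f(-11))) = -70/17/(-17683) + 30069/(2358 - 1*(-8)) = -70/17*(-1/17683) + 30069/(2358 + 8) = 70/300611 + 30069/2366 = 70/300611 + 30069*(1/2366) = 70/300611 + 2313/182 = 695325983/54711202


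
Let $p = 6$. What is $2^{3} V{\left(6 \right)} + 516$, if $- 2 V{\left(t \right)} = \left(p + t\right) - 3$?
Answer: $480$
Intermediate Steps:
$V{\left(t \right)} = - \frac{3}{2} - \frac{t}{2}$ ($V{\left(t \right)} = - \frac{\left(6 + t\right) - 3}{2} = - \frac{3 + t}{2} = - \frac{3}{2} - \frac{t}{2}$)
$2^{3} V{\left(6 \right)} + 516 = 2^{3} \left(- \frac{3}{2} - 3\right) + 516 = 8 \left(- \frac{3}{2} - 3\right) + 516 = 8 \left(- \frac{9}{2}\right) + 516 = -36 + 516 = 480$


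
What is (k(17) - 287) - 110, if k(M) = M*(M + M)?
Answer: 181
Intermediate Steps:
k(M) = 2*M² (k(M) = M*(2*M) = 2*M²)
(k(17) - 287) - 110 = (2*17² - 287) - 110 = (2*289 - 287) - 110 = (578 - 287) - 110 = 291 - 110 = 181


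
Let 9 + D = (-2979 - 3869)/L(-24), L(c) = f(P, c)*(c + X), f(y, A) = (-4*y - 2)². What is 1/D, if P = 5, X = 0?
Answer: -363/3053 ≈ -0.11890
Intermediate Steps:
f(y, A) = (-2 - 4*y)²
L(c) = 484*c (L(c) = (4*(1 + 2*5)²)*(c + 0) = (4*(1 + 10)²)*c = (4*11²)*c = (4*121)*c = 484*c)
D = -3053/363 (D = -9 + (-2979 - 3869)/((484*(-24))) = -9 - 6848/(-11616) = -9 - 6848*(-1/11616) = -9 + 214/363 = -3053/363 ≈ -8.4105)
1/D = 1/(-3053/363) = -363/3053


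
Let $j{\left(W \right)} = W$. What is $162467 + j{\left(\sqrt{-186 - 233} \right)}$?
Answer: $162467 + i \sqrt{419} \approx 1.6247 \cdot 10^{5} + 20.469 i$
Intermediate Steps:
$162467 + j{\left(\sqrt{-186 - 233} \right)} = 162467 + \sqrt{-186 - 233} = 162467 + \sqrt{-419} = 162467 + i \sqrt{419}$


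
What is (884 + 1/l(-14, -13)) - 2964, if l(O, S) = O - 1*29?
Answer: -89441/43 ≈ -2080.0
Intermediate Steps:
l(O, S) = -29 + O (l(O, S) = O - 29 = -29 + O)
(884 + 1/l(-14, -13)) - 2964 = (884 + 1/(-29 - 14)) - 2964 = (884 + 1/(-43)) - 2964 = (884 - 1/43) - 2964 = 38011/43 - 2964 = -89441/43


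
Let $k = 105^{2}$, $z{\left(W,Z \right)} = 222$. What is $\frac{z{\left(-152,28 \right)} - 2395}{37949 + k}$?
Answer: $- \frac{2173}{48974} \approx -0.04437$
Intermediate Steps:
$k = 11025$
$\frac{z{\left(-152,28 \right)} - 2395}{37949 + k} = \frac{222 - 2395}{37949 + 11025} = - \frac{2173}{48974}$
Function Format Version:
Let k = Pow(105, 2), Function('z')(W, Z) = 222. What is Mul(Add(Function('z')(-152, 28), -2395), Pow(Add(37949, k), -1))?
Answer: Rational(-2173, 48974) ≈ -0.044370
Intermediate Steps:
k = 11025
Mul(Add(Function('z')(-152, 28), -2395), Pow(Add(37949, k), -1)) = Mul(Add(222, -2395), Pow(Add(37949, 11025), -1)) = Mul(-2173, Pow(48974, -1)) = Mul(-2173, Rational(1, 48974)) = Rational(-2173, 48974)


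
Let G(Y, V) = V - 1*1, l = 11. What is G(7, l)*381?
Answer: 3810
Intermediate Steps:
G(Y, V) = -1 + V (G(Y, V) = V - 1 = -1 + V)
G(7, l)*381 = (-1 + 11)*381 = 10*381 = 3810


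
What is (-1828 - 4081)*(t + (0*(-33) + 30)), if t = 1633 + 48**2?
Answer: -23441003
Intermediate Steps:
t = 3937 (t = 1633 + 2304 = 3937)
(-1828 - 4081)*(t + (0*(-33) + 30)) = (-1828 - 4081)*(3937 + (0*(-33) + 30)) = -5909*(3937 + (0 + 30)) = -5909*(3937 + 30) = -5909*3967 = -23441003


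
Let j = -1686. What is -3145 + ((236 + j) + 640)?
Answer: -3955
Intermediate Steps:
-3145 + ((236 + j) + 640) = -3145 + ((236 - 1686) + 640) = -3145 + (-1450 + 640) = -3145 - 810 = -3955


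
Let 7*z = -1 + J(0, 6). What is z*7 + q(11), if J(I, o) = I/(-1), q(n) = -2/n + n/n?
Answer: -2/11 ≈ -0.18182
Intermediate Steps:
q(n) = 1 - 2/n (q(n) = -2/n + 1 = 1 - 2/n)
J(I, o) = -I (J(I, o) = I*(-1) = -I)
z = -1/7 (z = (-1 - 1*0)/7 = (-1 + 0)/7 = (1/7)*(-1) = -1/7 ≈ -0.14286)
z*7 + q(11) = -1/7*7 + (-2 + 11)/11 = -1 + (1/11)*9 = -1 + 9/11 = -2/11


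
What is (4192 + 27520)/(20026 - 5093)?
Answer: 31712/14933 ≈ 2.1236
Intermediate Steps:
(4192 + 27520)/(20026 - 5093) = 31712/14933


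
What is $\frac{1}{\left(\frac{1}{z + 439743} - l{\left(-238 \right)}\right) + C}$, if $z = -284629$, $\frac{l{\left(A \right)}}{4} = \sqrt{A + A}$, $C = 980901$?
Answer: $\frac{23600824314284510}{23150072354101790038761} + \frac{192482823968 i \sqrt{119}}{23150072354101790038761} \approx 1.0195 \cdot 10^{-6} + 9.0701 \cdot 10^{-11} i$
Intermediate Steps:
$l{\left(A \right)} = 4 \sqrt{2} \sqrt{A}$ ($l{\left(A \right)} = 4 \sqrt{A + A} = 4 \sqrt{2 A} = 4 \sqrt{2} \sqrt{A}$)
$\frac{1}{\left(\frac{1}{z + 439743} - l{\left(-238 \right)}\right) + C} = \frac{1}{\left(\frac{1}{-284629 + 439743} - 4 \sqrt{2} \sqrt{-238}\right) + 980901} = \frac{1}{\left(\frac{1}{155114} - 4 \sqrt{2} i \sqrt{238}\right) + 980901} = \frac{1}{\left(\frac{1}{155114} - 8 i \sqrt{119}\right) + 980901} = \frac{1}{\frac{152151477715}{155114} - 8 i \sqrt{119}}$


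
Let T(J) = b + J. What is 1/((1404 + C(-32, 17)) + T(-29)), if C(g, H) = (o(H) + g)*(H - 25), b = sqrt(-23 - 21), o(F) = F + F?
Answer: 1359/1846925 - 2*I*sqrt(11)/1846925 ≈ 0.00073582 - 3.5915e-6*I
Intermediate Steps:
o(F) = 2*F
b = 2*I*sqrt(11) (b = sqrt(-44) = 2*I*sqrt(11) ≈ 6.6332*I)
T(J) = J + 2*I*sqrt(11) (T(J) = 2*I*sqrt(11) + J = J + 2*I*sqrt(11))
C(g, H) = (-25 + H)*(g + 2*H) (C(g, H) = (2*H + g)*(H - 25) = (g + 2*H)*(-25 + H) = (-25 + H)*(g + 2*H))
1/((1404 + C(-32, 17)) + T(-29)) = 1/((1404 + (-50*17 - 25*(-32) + 2*17**2 + 17*(-32))) + (-29 + 2*I*sqrt(11))) = 1/((1404 + (-850 + 800 + 2*289 - 544)) + (-29 + 2*I*sqrt(11))) = 1/((1404 + (-850 + 800 + 578 - 544)) + (-29 + 2*I*sqrt(11))) = 1/((1404 - 16) + (-29 + 2*I*sqrt(11))) = 1/(1388 + (-29 + 2*I*sqrt(11))) = 1/(1359 + 2*I*sqrt(11))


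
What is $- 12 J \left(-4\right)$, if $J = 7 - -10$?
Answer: $816$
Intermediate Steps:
$J = 17$ ($J = 7 + 10 = 17$)
$- 12 J \left(-4\right) = \left(-12\right) 17 \left(-4\right) = \left(-204\right) \left(-4\right) = 816$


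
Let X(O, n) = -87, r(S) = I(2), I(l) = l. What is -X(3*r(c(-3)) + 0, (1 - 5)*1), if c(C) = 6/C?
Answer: 87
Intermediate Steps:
r(S) = 2
-X(3*r(c(-3)) + 0, (1 - 5)*1) = -1*(-87) = 87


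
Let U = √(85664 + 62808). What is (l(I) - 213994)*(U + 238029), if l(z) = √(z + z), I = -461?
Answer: -(213994 - I*√922)*(238029 + 2*√37118) ≈ -5.1019e+10 + 7.2393e+6*I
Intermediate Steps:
U = 2*√37118 (U = √148472 = 2*√37118 ≈ 385.32)
l(z) = √2*√z (l(z) = √(2*z) = √2*√z)
(l(I) - 213994)*(U + 238029) = (√2*√(-461) - 213994)*(2*√37118 + 238029) = (√2*(I*√461) - 213994)*(238029 + 2*√37118) = (I*√922 - 213994)*(238029 + 2*√37118) = (-213994 + I*√922)*(238029 + 2*√37118)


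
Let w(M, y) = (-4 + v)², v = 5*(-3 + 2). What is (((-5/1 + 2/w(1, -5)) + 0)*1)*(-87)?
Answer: 11687/27 ≈ 432.85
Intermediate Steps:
v = -5 (v = 5*(-1) = -5)
w(M, y) = 81 (w(M, y) = (-4 - 5)² = (-9)² = 81)
(((-5/1 + 2/w(1, -5)) + 0)*1)*(-87) = (((-5/1 + 2/81) + 0)*1)*(-87) = (((-5*1 + 2*(1/81)) + 0)*1)*(-87) = (((-5 + 2/81) + 0)*1)*(-87) = ((-403/81 + 0)*1)*(-87) = -403/81*1*(-87) = -403/81*(-87) = 11687/27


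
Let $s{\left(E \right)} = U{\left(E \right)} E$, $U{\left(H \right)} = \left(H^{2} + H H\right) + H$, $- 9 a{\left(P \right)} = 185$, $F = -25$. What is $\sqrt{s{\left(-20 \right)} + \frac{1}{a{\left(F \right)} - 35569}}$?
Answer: $\frac{i \sqrt{1600496567604354}}{320306} \approx 124.9 i$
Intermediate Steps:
$a{\left(P \right)} = - \frac{185}{9}$ ($a{\left(P \right)} = \left(- \frac{1}{9}\right) 185 = - \frac{185}{9}$)
$U{\left(H \right)} = H + 2 H^{2}$ ($U{\left(H \right)} = \left(H^{2} + H^{2}\right) + H = 2 H^{2} + H = H + 2 H^{2}$)
$s{\left(E \right)} = E^{2} \left(1 + 2 E\right)$ ($s{\left(E \right)} = E \left(1 + 2 E\right) E = E^{2} \left(1 + 2 E\right)$)
$\sqrt{s{\left(-20 \right)} + \frac{1}{a{\left(F \right)} - 35569}} = \sqrt{\left(-20\right)^{2} \left(1 + 2 \left(-20\right)\right) + \frac{1}{- \frac{185}{9} - 35569}} = \sqrt{400 \left(1 - 40\right) + \frac{1}{- \frac{320306}{9}}} = \sqrt{400 \left(-39\right) - \frac{9}{320306}} = \sqrt{-15600 - \frac{9}{320306}} = \sqrt{- \frac{4996773609}{320306}} = \frac{i \sqrt{1600496567604354}}{320306}$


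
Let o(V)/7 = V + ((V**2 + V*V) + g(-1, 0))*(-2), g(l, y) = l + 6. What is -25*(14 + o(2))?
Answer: 3850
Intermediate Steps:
g(l, y) = 6 + l
o(V) = -70 - 28*V**2 + 7*V (o(V) = 7*(V + ((V**2 + V*V) + (6 - 1))*(-2)) = 7*(V + ((V**2 + V**2) + 5)*(-2)) = 7*(V + (2*V**2 + 5)*(-2)) = 7*(V + (5 + 2*V**2)*(-2)) = 7*(V + (-10 - 4*V**2)) = 7*(-10 + V - 4*V**2) = -70 - 28*V**2 + 7*V)
-25*(14 + o(2)) = -25*(14 + (-70 - 28*2**2 + 7*2)) = -25*(14 + (-70 - 28*4 + 14)) = -25*(14 + (-70 - 112 + 14)) = -25*(14 - 168) = -25*(-154) = 3850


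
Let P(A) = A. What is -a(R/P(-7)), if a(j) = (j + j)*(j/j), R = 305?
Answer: 610/7 ≈ 87.143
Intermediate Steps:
a(j) = 2*j (a(j) = (2*j)*1 = 2*j)
-a(R/P(-7)) = -2*305/(-7) = -2*305*(-1/7) = -2*(-305)/7 = -1*(-610/7) = 610/7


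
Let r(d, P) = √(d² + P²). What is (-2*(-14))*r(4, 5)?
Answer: 28*√41 ≈ 179.29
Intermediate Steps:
r(d, P) = √(P² + d²)
(-2*(-14))*r(4, 5) = (-2*(-14))*√(5² + 4²) = 28*√(25 + 16) = 28*√41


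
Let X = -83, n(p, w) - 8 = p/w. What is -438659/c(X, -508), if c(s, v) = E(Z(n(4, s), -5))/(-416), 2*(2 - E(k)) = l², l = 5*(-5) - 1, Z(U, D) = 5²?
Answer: -11405134/21 ≈ -5.4310e+5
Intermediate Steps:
n(p, w) = 8 + p/w
Z(U, D) = 25
l = -26 (l = -25 - 1 = -26)
E(k) = -336 (E(k) = 2 - ½*(-26)² = 2 - ½*676 = 2 - 338 = -336)
c(s, v) = 21/26 (c(s, v) = -336/(-416) = -336*(-1/416) = 21/26)
-438659/c(X, -508) = -438659/21/26 = -438659*26/21 = -11405134/21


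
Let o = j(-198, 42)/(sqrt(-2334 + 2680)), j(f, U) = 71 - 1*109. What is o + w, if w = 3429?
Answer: 3429 - 19*sqrt(346)/173 ≈ 3427.0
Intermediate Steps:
j(f, U) = -38 (j(f, U) = 71 - 109 = -38)
o = -19*sqrt(346)/173 (o = -38/sqrt(-2334 + 2680) = -38*sqrt(346)/346 = -19*sqrt(346)/173 ≈ -2.0429)
o + w = -19*sqrt(346)/173 + 3429 = 3429 - 19*sqrt(346)/173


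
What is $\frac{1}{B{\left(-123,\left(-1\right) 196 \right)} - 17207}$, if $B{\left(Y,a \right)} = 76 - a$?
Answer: $- \frac{1}{16935} \approx -5.9049 \cdot 10^{-5}$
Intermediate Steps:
$\frac{1}{B{\left(-123,\left(-1\right) 196 \right)} - 17207} = \frac{1}{\left(76 - \left(-1\right) 196\right) - 17207} = \frac{1}{\left(76 - -196\right) - 17207} = \frac{1}{\left(76 + 196\right) - 17207} = \frac{1}{272 - 17207} = \frac{1}{-16935} = - \frac{1}{16935}$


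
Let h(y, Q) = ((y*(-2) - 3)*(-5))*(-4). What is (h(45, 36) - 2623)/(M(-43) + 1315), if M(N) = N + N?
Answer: -4483/1229 ≈ -3.6477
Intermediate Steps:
M(N) = 2*N
h(y, Q) = -60 - 40*y (h(y, Q) = ((-2*y - 3)*(-5))*(-4) = ((-3 - 2*y)*(-5))*(-4) = (15 + 10*y)*(-4) = -60 - 40*y)
(h(45, 36) - 2623)/(M(-43) + 1315) = ((-60 - 40*45) - 2623)/(2*(-43) + 1315) = ((-60 - 1800) - 2623)/(-86 + 1315) = (-1860 - 2623)/1229 = -4483*1/1229 = -4483/1229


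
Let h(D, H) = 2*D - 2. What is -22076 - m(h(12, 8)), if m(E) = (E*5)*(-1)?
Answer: -21966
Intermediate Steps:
h(D, H) = -2 + 2*D
m(E) = -5*E (m(E) = (5*E)*(-1) = -5*E)
-22076 - m(h(12, 8)) = -22076 - (-5)*(-2 + 2*12) = -22076 - (-5)*(-2 + 24) = -22076 - (-5)*22 = -22076 - 1*(-110) = -22076 + 110 = -21966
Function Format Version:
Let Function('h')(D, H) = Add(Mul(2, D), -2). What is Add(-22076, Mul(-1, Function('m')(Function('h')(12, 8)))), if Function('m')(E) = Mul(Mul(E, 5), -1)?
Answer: -21966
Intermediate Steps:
Function('h')(D, H) = Add(-2, Mul(2, D))
Function('m')(E) = Mul(-5, E) (Function('m')(E) = Mul(Mul(5, E), -1) = Mul(-5, E))
Add(-22076, Mul(-1, Function('m')(Function('h')(12, 8)))) = Add(-22076, Mul(-1, Mul(-5, Add(-2, Mul(2, 12))))) = Add(-22076, Mul(-1, Mul(-5, Add(-2, 24)))) = Add(-22076, Mul(-1, Mul(-5, 22))) = Add(-22076, Mul(-1, -110)) = Add(-22076, 110) = -21966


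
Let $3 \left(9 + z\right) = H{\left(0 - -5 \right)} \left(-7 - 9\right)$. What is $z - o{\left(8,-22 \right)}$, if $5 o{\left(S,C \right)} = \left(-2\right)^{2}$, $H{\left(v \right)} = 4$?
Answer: $- \frac{467}{15} \approx -31.133$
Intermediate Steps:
$o{\left(S,C \right)} = \frac{4}{5}$ ($o{\left(S,C \right)} = \frac{\left(-2\right)^{2}}{5} = \frac{1}{5} \cdot 4 = \frac{4}{5}$)
$z = - \frac{91}{3}$ ($z = -9 + \frac{4 \left(-7 - 9\right)}{3} = -9 + \frac{4 \left(-16\right)}{3} = -9 + \frac{1}{3} \left(-64\right) = -9 - \frac{64}{3} = - \frac{91}{3} \approx -30.333$)
$z - o{\left(8,-22 \right)} = - \frac{91}{3} - \frac{4}{5} = - \frac{467}{15}$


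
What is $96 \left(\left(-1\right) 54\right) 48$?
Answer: $-248832$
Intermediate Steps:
$96 \left(\left(-1\right) 54\right) 48 = 96 \left(-54\right) 48 = \left(-5184\right) 48 = -248832$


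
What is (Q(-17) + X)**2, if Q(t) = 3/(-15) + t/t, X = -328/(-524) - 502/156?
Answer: 8381951809/2610188100 ≈ 3.2112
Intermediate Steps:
X = -26485/10218 (X = -328*(-1/524) - 502*1/156 = 82/131 - 251/78 = -26485/10218 ≈ -2.5920)
Q(t) = 4/5 (Q(t) = 3*(-1/15) + 1 = -1/5 + 1 = 4/5)
(Q(-17) + X)**2 = (4/5 - 26485/10218)**2 = (-91553/51090)**2 = 8381951809/2610188100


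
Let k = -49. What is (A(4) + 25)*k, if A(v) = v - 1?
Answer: -1372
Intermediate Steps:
A(v) = -1 + v
(A(4) + 25)*k = ((-1 + 4) + 25)*(-49) = (3 + 25)*(-49) = 28*(-49) = -1372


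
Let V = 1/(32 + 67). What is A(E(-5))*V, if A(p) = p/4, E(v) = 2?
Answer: 1/198 ≈ 0.0050505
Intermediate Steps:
A(p) = p/4 (A(p) = p*(¼) = p/4)
V = 1/99 ≈ 0.010101
A(E(-5))*V = ((¼)*2)*(1/99) = (½)*(1/99) = 1/198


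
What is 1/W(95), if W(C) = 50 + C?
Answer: 1/145 ≈ 0.0068966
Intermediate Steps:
1/W(95) = 1/(50 + 95) = 1/145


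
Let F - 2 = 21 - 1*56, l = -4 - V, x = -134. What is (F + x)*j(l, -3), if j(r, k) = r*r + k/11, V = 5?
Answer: -148296/11 ≈ -13481.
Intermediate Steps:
l = -9 (l = -4 - 1*5 = -4 - 5 = -9)
F = -33 (F = 2 + (21 - 1*56) = 2 + (21 - 56) = 2 - 35 = -33)
j(r, k) = r² + k/11
(F + x)*j(l, -3) = (-33 - 134)*((-9)² + (1/11)*(-3)) = -167*(81 - 3/11) = -167*888/11 = -148296/11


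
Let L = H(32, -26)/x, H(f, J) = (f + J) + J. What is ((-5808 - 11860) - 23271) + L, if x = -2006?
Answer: -41061807/1003 ≈ -40939.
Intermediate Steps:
H(f, J) = f + 2*J (H(f, J) = (J + f) + J = f + 2*J)
L = 10/1003 (L = (32 + 2*(-26))/(-2006) = (32 - 52)*(-1/2006) = -20*(-1/2006) = 10/1003 ≈ 0.0099701)
((-5808 - 11860) - 23271) + L = ((-5808 - 11860) - 23271) + 10/1003 = (-17668 - 23271) + 10/1003 = -40939 + 10/1003 = -41061807/1003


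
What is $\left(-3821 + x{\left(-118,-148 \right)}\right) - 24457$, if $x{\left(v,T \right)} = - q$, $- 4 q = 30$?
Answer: $- \frac{56541}{2} \approx -28271.0$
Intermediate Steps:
$q = - \frac{15}{2}$ ($q = \left(- \frac{1}{4}\right) 30 = - \frac{15}{2} \approx -7.5$)
$x{\left(v,T \right)} = \frac{15}{2}$ ($x{\left(v,T \right)} = \left(-1\right) \left(- \frac{15}{2}\right) = \frac{15}{2}$)
$\left(-3821 + x{\left(-118,-148 \right)}\right) - 24457 = \left(-3821 + \frac{15}{2}\right) - 24457 = - \frac{7627}{2} - 24457 = - \frac{56541}{2}$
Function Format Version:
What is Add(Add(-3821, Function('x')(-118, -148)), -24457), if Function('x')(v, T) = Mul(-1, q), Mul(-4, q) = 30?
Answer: Rational(-56541, 2) ≈ -28271.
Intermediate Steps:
q = Rational(-15, 2) (q = Mul(Rational(-1, 4), 30) = Rational(-15, 2) ≈ -7.5000)
Function('x')(v, T) = Rational(15, 2) (Function('x')(v, T) = Mul(-1, Rational(-15, 2)) = Rational(15, 2))
Add(Add(-3821, Function('x')(-118, -148)), -24457) = Add(Add(-3821, Rational(15, 2)), -24457) = Add(Rational(-7627, 2), -24457) = Rational(-56541, 2)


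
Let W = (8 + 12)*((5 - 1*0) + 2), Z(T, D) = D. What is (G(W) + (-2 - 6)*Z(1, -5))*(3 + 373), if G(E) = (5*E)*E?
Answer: 36863040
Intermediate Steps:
W = 140 (W = 20*((5 + 0) + 2) = 20*(5 + 2) = 20*7 = 140)
G(E) = 5*E²
(G(W) + (-2 - 6)*Z(1, -5))*(3 + 373) = (5*140² + (-2 - 6)*(-5))*(3 + 373) = (5*19600 - 8*(-5))*376 = (98000 + 40)*376 = 98040*376 = 36863040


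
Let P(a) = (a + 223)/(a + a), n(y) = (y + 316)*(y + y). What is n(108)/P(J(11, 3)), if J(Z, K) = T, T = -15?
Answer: -171720/13 ≈ -13209.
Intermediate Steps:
J(Z, K) = -15
n(y) = 2*y*(316 + y) (n(y) = (316 + y)*(2*y) = 2*y*(316 + y))
P(a) = (223 + a)/(2*a) (P(a) = (223 + a)/((2*a)) = (223 + a)*(1/(2*a)) = (223 + a)/(2*a))
n(108)/P(J(11, 3)) = (2*108*(316 + 108))/(((½)*(223 - 15)/(-15))) = (2*108*424)/(((½)*(-1/15)*208)) = 91584/(-104/15) = 91584*(-15/104) = -171720/13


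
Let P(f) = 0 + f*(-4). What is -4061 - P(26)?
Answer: -3957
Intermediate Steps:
P(f) = -4*f (P(f) = 0 - 4*f = -4*f)
-4061 - P(26) = -4061 - (-4)*26 = -4061 - 1*(-104) = -4061 + 104 = -3957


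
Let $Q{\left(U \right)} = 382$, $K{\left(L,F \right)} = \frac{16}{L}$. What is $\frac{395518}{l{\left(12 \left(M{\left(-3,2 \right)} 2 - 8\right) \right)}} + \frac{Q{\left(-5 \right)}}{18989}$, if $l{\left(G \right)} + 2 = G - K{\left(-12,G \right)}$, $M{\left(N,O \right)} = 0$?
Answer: $- \frac{11265681563}{2753405} \approx -4091.5$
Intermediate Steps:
$l{\left(G \right)} = - \frac{2}{3} + G$ ($l{\left(G \right)} = -2 + \left(G - \frac{16}{-12}\right) = -2 + \left(G - 16 \left(- \frac{1}{12}\right)\right) = -2 + \left(G - - \frac{4}{3}\right) = -2 + \left(G + \frac{4}{3}\right) = -2 + \left(\frac{4}{3} + G\right) = - \frac{2}{3} + G$)
$\frac{395518}{l{\left(12 \left(M{\left(-3,2 \right)} 2 - 8\right) \right)}} + \frac{Q{\left(-5 \right)}}{18989} = \frac{395518}{- \frac{2}{3} + 12 \left(0 \cdot 2 - 8\right)} + \frac{382}{18989} = \frac{395518}{- \frac{2}{3} + 12 \left(0 - 8\right)} + 382 \cdot \frac{1}{18989} = \frac{395518}{- \frac{2}{3} + 12 \left(-8\right)} + \frac{382}{18989} = \frac{395518}{- \frac{2}{3} - 96} + \frac{382}{18989} = \frac{395518}{- \frac{290}{3}} + \frac{382}{18989} = 395518 \left(- \frac{3}{290}\right) + \frac{382}{18989} = - \frac{593277}{145} + \frac{382}{18989} = - \frac{11265681563}{2753405}$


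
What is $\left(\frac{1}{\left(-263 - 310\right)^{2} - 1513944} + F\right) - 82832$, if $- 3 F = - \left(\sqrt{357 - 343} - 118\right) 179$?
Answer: $- \frac{106554381691}{1185615} + \frac{179 \sqrt{14}}{3} \approx -89649.0$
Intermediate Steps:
$F = - \frac{21122}{3} + \frac{179 \sqrt{14}}{3}$ ($F = - \frac{\left(-1\right) \left(\sqrt{357 - 343} - 118\right) 179}{3} = - \frac{\left(-1\right) \left(\sqrt{14} - 118\right) 179}{3} = - \frac{\left(-1\right) \left(-118 + \sqrt{14}\right) 179}{3} = - \frac{\left(-1\right) \left(-21122 + 179 \sqrt{14}\right)}{3} = - \frac{21122 - 179 \sqrt{14}}{3} = - \frac{21122}{3} + \frac{179 \sqrt{14}}{3} \approx -6817.4$)
$\left(\frac{1}{\left(-263 - 310\right)^{2} - 1513944} + F\right) - 82832 = \left(\frac{1}{\left(-263 - 310\right)^{2} - 1513944} - \left(\frac{21122}{3} - \frac{179 \sqrt{14}}{3}\right)\right) - 82832 = \left(\frac{1}{\left(-573\right)^{2} - 1513944} - \left(\frac{21122}{3} - \frac{179 \sqrt{14}}{3}\right)\right) - 82832 = \left(\frac{1}{328329 - 1513944} - \left(\frac{21122}{3} - \frac{179 \sqrt{14}}{3}\right)\right) - 82832 = \left(\frac{1}{-1185615} - \left(\frac{21122}{3} - \frac{179 \sqrt{14}}{3}\right)\right) - 82832 = \left(- \frac{1}{1185615} - \left(\frac{21122}{3} - \frac{179 \sqrt{14}}{3}\right)\right) - 82832 = \left(- \frac{8347520011}{1185615} + \frac{179 \sqrt{14}}{3}\right) - 82832 = - \frac{106554381691}{1185615} + \frac{179 \sqrt{14}}{3}$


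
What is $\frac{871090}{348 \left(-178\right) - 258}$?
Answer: $- \frac{435545}{31101} \approx -14.004$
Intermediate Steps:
$\frac{871090}{348 \left(-178\right) - 258} = \frac{871090}{-61944 - 258} = \frac{871090}{-62202} = 871090 \left(- \frac{1}{62202}\right) = - \frac{435545}{31101}$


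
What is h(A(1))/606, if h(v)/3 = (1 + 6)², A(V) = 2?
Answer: 49/202 ≈ 0.24257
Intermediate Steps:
h(v) = 147 (h(v) = 3*(1 + 6)² = 3*7² = 3*49 = 147)
h(A(1))/606 = 147/606 = 147*(1/606) = 49/202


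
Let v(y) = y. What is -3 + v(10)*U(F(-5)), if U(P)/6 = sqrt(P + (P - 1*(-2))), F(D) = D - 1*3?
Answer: -3 + 60*I*sqrt(14) ≈ -3.0 + 224.5*I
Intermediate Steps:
F(D) = -3 + D (F(D) = D - 3 = -3 + D)
U(P) = 6*sqrt(2 + 2*P) (U(P) = 6*sqrt(P + (P - 1*(-2))) = 6*sqrt(P + (P + 2)) = 6*sqrt(P + (2 + P)) = 6*sqrt(2 + 2*P))
-3 + v(10)*U(F(-5)) = -3 + 10*(6*sqrt(2 + 2*(-3 - 5))) = -3 + 10*(6*sqrt(2 + 2*(-8))) = -3 + 10*(6*sqrt(2 - 16)) = -3 + 10*(6*sqrt(-14)) = -3 + 10*(6*(I*sqrt(14))) = -3 + 10*(6*I*sqrt(14)) = -3 + 60*I*sqrt(14)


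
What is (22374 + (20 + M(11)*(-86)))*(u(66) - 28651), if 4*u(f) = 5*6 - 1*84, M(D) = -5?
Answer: -654238548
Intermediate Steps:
u(f) = -27/2 (u(f) = (5*6 - 1*84)/4 = (30 - 84)/4 = (¼)*(-54) = -27/2)
(22374 + (20 + M(11)*(-86)))*(u(66) - 28651) = (22374 + (20 - 5*(-86)))*(-27/2 - 28651) = (22374 + (20 + 430))*(-57329/2) = (22374 + 450)*(-57329/2) = 22824*(-57329/2) = -654238548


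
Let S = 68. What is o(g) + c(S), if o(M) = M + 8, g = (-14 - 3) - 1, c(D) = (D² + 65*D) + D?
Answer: 9102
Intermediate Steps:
c(D) = D² + 66*D
g = -18 (g = -17 - 1 = -18)
o(M) = 8 + M
o(g) + c(S) = (8 - 18) + 68*(66 + 68) = -10 + 68*134 = -10 + 9112 = 9102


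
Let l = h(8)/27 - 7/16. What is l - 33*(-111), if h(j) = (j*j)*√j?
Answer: 58601/16 + 128*√2/27 ≈ 3669.3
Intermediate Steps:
h(j) = j^(5/2) (h(j) = j²*√j = j^(5/2))
l = -7/16 + 128*√2/27 (l = 8^(5/2)/27 - 7/16 = (128*√2)*(1/27) - 7*1/16 = 128*√2/27 - 7/16 = -7/16 + 128*√2/27 ≈ 6.2669)
l - 33*(-111) = (-7/16 + 128*√2/27) - 33*(-111) = (-7/16 + 128*√2/27) + 3663 = 58601/16 + 128*√2/27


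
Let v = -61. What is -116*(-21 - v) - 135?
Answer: -4775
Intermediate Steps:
-116*(-21 - v) - 135 = -116*(-21 - 1*(-61)) - 135 = -116*(-21 + 61) - 135 = -116*40 - 135 = -4640 - 135 = -4775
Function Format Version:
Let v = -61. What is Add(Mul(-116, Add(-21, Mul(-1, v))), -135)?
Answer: -4775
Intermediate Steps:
Add(Mul(-116, Add(-21, Mul(-1, v))), -135) = Add(Mul(-116, Add(-21, Mul(-1, -61))), -135) = Add(Mul(-116, Add(-21, 61)), -135) = Add(Mul(-116, 40), -135) = Add(-4640, -135) = -4775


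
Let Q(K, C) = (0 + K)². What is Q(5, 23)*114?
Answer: 2850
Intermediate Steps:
Q(K, C) = K²
Q(5, 23)*114 = 5²*114 = 25*114 = 2850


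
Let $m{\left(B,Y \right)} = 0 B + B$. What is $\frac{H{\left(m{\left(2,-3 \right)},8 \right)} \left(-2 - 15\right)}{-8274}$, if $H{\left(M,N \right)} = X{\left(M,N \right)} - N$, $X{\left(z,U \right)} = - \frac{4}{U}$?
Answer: $- \frac{289}{16548} \approx -0.017464$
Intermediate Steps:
$m{\left(B,Y \right)} = B$ ($m{\left(B,Y \right)} = 0 + B = B$)
$H{\left(M,N \right)} = - N - \frac{4}{N}$ ($H{\left(M,N \right)} = - \frac{4}{N} - N = - N - \frac{4}{N}$)
$\frac{H{\left(m{\left(2,-3 \right)},8 \right)} \left(-2 - 15\right)}{-8274} = \frac{\left(\left(-1\right) 8 - \frac{4}{8}\right) \left(-2 - 15\right)}{-8274} = \left(-8 - \frac{1}{2}\right) \left(-17\right) \left(- \frac{1}{8274}\right) = \left(- \frac{17}{2}\right) \left(-17\right) \left(- \frac{1}{8274}\right) = \frac{289}{2} \left(- \frac{1}{8274}\right) = - \frac{289}{16548}$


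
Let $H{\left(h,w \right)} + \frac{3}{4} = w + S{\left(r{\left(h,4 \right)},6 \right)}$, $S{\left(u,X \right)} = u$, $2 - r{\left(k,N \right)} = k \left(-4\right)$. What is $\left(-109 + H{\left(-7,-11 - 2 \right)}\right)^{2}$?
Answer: $\frac{354025}{16} \approx 22127.0$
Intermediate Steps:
$r{\left(k,N \right)} = 2 + 4 k$ ($r{\left(k,N \right)} = 2 - k \left(-4\right) = 2 - - 4 k = 2 + 4 k$)
$H{\left(h,w \right)} = \frac{5}{4} + w + 4 h$ ($H{\left(h,w \right)} = - \frac{3}{4} + \left(w + \left(2 + 4 h\right)\right) = - \frac{3}{4} + \left(2 + w + 4 h\right) = \frac{5}{4} + w + 4 h$)
$\left(-109 + H{\left(-7,-11 - 2 \right)}\right)^{2} = \left(-109 + \left(\frac{5}{4} - 13 + 4 \left(-7\right)\right)\right)^{2} = \left(-109 - \frac{159}{4}\right)^{2} = \left(- \frac{595}{4}\right)^{2} = \frac{354025}{16}$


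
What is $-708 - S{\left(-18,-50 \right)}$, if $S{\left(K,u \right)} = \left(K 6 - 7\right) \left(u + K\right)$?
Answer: $-8528$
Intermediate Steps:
$S{\left(K,u \right)} = \left(-7 + 6 K\right) \left(K + u\right)$ ($S{\left(K,u \right)} = \left(6 K - 7\right) \left(K + u\right) = \left(-7 + 6 K\right) \left(K + u\right)$)
$-708 - S{\left(-18,-50 \right)} = -708 - \left(\left(-7\right) \left(-18\right) - -350 + 6 \left(-18\right)^{2} + 6 \left(-18\right) \left(-50\right)\right) = -708 - \left(126 + 350 + 6 \cdot 324 + 5400\right) = -708 - \left(126 + 350 + 1944 + 5400\right) = -708 - 7820 = -8528$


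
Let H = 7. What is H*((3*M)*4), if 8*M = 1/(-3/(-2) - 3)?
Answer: -7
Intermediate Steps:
M = -1/12 (M = 1/(8*(-3/(-2) - 3)) = 1/(8*(-3*(-1/2) - 3)) = 1/(8*(3/2 - 3)) = 1/(8*(-3/2)) = (1/8)*(-2/3) = -1/12 ≈ -0.083333)
H*((3*M)*4) = 7*((3*(-1/12))*4) = 7*(-1/4*4) = 7*(-1) = -7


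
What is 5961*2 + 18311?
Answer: 30233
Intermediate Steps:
5961*2 + 18311 = 11922 + 18311 = 30233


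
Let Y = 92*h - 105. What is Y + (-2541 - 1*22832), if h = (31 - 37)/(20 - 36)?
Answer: -50887/2 ≈ -25444.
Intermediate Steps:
h = 3/8 (h = -6/(-16) = -6*(-1/16) = 3/8 ≈ 0.37500)
Y = -141/2 (Y = 92*(3/8) - 105 = 69/2 - 105 = -141/2 ≈ -70.500)
Y + (-2541 - 1*22832) = -141/2 + (-2541 - 1*22832) = -141/2 + (-2541 - 22832) = -141/2 - 25373 = -50887/2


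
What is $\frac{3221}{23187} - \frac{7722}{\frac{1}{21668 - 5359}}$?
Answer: $- \frac{2920126675105}{23187} \approx -1.2594 \cdot 10^{8}$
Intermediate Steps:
$\frac{3221}{23187} - \frac{7722}{\frac{1}{21668 - 5359}} = 3221 \cdot \frac{1}{23187} - \frac{7722}{\frac{1}{21668 - 5359}} = \frac{3221}{23187} - \frac{7722}{\frac{1}{16309}} = \frac{3221}{23187} - 7722 \frac{1}{\frac{1}{16309}} = \frac{3221}{23187} - 125938098 = - \frac{2920126675105}{23187}$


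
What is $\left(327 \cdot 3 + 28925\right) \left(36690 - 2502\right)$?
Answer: $1022426328$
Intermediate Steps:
$\left(327 \cdot 3 + 28925\right) \left(36690 - 2502\right) = \left(981 + 28925\right) 34188 = 29906 \cdot 34188 = 1022426328$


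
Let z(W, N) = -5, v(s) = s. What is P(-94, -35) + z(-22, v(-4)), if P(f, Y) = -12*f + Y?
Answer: 1088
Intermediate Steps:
P(f, Y) = Y - 12*f
P(-94, -35) + z(-22, v(-4)) = (-35 - 12*(-94)) - 5 = (-35 + 1128) - 5 = 1093 - 5 = 1088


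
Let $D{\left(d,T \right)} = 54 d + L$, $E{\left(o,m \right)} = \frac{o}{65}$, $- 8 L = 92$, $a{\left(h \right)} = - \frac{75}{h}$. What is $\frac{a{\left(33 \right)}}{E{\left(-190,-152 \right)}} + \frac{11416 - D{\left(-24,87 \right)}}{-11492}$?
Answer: $- \frac{1583523}{4803656} \approx -0.32965$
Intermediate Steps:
$L = - \frac{23}{2}$ ($L = \left(- \frac{1}{8}\right) 92 = - \frac{23}{2} \approx -11.5$)
$E{\left(o,m \right)} = \frac{o}{65}$ ($E{\left(o,m \right)} = o \frac{1}{65} = \frac{o}{65}$)
$D{\left(d,T \right)} = - \frac{23}{2} + 54 d$ ($D{\left(d,T \right)} = 54 d - \frac{23}{2} = - \frac{23}{2} + 54 d$)
$\frac{a{\left(33 \right)}}{E{\left(-190,-152 \right)}} + \frac{11416 - D{\left(-24,87 \right)}}{-11492} = \frac{\left(-75\right) \frac{1}{33}}{\frac{1}{65} \left(-190\right)} + \frac{11416 - \left(- \frac{23}{2} + 54 \left(-24\right)\right)}{-11492} = \frac{\left(-75\right) \frac{1}{33}}{- \frac{38}{13}} + \left(11416 - \left(- \frac{23}{2} - 1296\right)\right) \left(- \frac{1}{11492}\right) = \left(- \frac{25}{11}\right) \left(- \frac{13}{38}\right) + \left(11416 - - \frac{2615}{2}\right) \left(- \frac{1}{11492}\right) = \frac{325}{418} + \left(11416 + \frac{2615}{2}\right) \left(- \frac{1}{11492}\right) = \frac{325}{418} + \frac{25447}{2} \left(- \frac{1}{11492}\right) = \frac{325}{418} - \frac{25447}{22984} = - \frac{1583523}{4803656}$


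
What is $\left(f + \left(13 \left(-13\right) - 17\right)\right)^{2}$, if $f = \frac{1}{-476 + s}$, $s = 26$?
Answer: $\frac{7005857401}{202500} \approx 34597.0$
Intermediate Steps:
$f = - \frac{1}{450}$ ($f = \frac{1}{-476 + 26} = \frac{1}{-450} = - \frac{1}{450} \approx -0.0022222$)
$\left(f + \left(13 \left(-13\right) - 17\right)\right)^{2} = \left(- \frac{1}{450} + \left(13 \left(-13\right) - 17\right)\right)^{2} = \left(- \frac{1}{450} - 186\right)^{2} = \left(- \frac{83701}{450}\right)^{2} = \frac{7005857401}{202500}$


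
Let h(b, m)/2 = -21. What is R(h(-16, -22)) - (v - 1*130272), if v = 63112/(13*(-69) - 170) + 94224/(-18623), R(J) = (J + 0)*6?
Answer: 234988146964/1806431 ≈ 1.3008e+5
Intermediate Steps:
h(b, m) = -42 (h(b, m) = 2*(-21) = -42)
R(J) = 6*J (R(J) = J*6 = 6*J)
v = -115988344/1806431 (v = 63112/(-897 - 170) + 94224*(-1/18623) = 63112/(-1067) - 94224/18623 = 63112*(-1/1067) - 94224/18623 = -63112/1067 - 94224/18623 = -115988344/1806431 ≈ -64.209)
R(h(-16, -22)) - (v - 1*130272) = 6*(-42) - (-115988344/1806431 - 1*130272) = -252 - (-115988344/1806431 - 130272) = -252 - 1*(-235443367576/1806431) = -252 + 235443367576/1806431 = 234988146964/1806431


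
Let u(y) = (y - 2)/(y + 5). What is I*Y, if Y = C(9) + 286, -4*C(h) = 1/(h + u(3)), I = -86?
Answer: -1795336/73 ≈ -24594.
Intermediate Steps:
u(y) = (-2 + y)/(5 + y)
C(h) = -1/(4*(⅛ + h)) (C(h) = -1/(4*(h + (-2 + 3)/(5 + 3))) = -1/(4*(h + 1/8)) = -1/(4*(h + (⅛)*1)) = -1/(4*(h + ⅛)) = -1/(4*(⅛ + h)))
Y = 20876/73 (Y = -2/(1 + 8*9) + 286 = -2/(1 + 72) + 286 = -2/73 + 286 = 20876/73 ≈ 285.97)
I*Y = -86*20876/73 = -1795336/73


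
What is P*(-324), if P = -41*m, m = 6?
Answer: 79704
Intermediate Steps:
P = -246 (P = -41*6 = -246)
P*(-324) = -246*(-324) = 79704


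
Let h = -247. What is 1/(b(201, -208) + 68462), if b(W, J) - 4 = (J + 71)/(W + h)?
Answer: 46/3149573 ≈ 1.4605e-5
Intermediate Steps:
b(W, J) = 4 + (71 + J)/(-247 + W) (b(W, J) = 4 + (J + 71)/(W - 247) = 4 + (71 + J)/(-247 + W))
1/(b(201, -208) + 68462) = 1/((-917 - 208 + 4*201)/(-247 + 201) + 68462) = 1/((-917 - 208 + 804)/(-46) + 68462) = 1/(-1/46*(-321) + 68462) = 1/(321/46 + 68462) = 1/(3149573/46) = 46/3149573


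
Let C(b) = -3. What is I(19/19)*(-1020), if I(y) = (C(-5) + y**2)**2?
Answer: -4080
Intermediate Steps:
I(y) = (-3 + y**2)**2
I(19/19)*(-1020) = (-3 + (19/19)**2)**2*(-1020) = (-3 + (19*(1/19))**2)**2*(-1020) = (-3 + 1**2)**2*(-1020) = (-3 + 1)**2*(-1020) = (-2)**2*(-1020) = 4*(-1020) = -4080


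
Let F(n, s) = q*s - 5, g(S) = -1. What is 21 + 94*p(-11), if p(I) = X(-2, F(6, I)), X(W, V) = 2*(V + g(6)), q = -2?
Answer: 3029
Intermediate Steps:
F(n, s) = -5 - 2*s (F(n, s) = -2*s - 5 = -5 - 2*s)
X(W, V) = -2 + 2*V (X(W, V) = 2*(V - 1) = 2*(-1 + V) = -2 + 2*V)
p(I) = -12 - 4*I (p(I) = -2 + 2*(-5 - 2*I) = -2 + (-10 - 4*I) = -12 - 4*I)
21 + 94*p(-11) = 21 + 94*(-12 - 4*(-11)) = 21 + 94*(-12 + 44) = 21 + 94*32 = 21 + 3008 = 3029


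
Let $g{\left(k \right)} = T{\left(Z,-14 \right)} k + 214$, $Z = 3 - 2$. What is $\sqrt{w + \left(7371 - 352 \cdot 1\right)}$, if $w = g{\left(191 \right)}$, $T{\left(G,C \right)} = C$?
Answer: $\sqrt{4559} \approx 67.52$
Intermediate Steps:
$Z = 1$
$g{\left(k \right)} = 214 - 14 k$ ($g{\left(k \right)} = - 14 k + 214 = 214 - 14 k$)
$w = -2460$ ($w = 214 - 2674 = -2460$)
$\sqrt{w + \left(7371 - 352 \cdot 1\right)} = \sqrt{-2460 + \left(7371 - 352 \cdot 1\right)} = \sqrt{-2460 + \left(7371 - 352\right)} = \sqrt{-2460 + 7019} = \sqrt{4559}$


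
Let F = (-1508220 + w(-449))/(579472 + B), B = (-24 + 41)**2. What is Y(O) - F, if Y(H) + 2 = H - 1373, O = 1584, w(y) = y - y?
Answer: 17525467/82823 ≈ 211.60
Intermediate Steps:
w(y) = 0
Y(H) = -1375 + H (Y(H) = -2 + (H - 1373) = -2 + (-1373 + H) = -1375 + H)
B = 289 (B = 17**2 = 289)
F = -215460/82823 (F = (-1508220 + 0)/(579472 + 289) = -1508220/579761 = -1508220*1/579761 = -215460/82823 ≈ -2.6015)
Y(O) - F = (-1375 + 1584) - 1*(-215460/82823) = 209 + 215460/82823 = 17525467/82823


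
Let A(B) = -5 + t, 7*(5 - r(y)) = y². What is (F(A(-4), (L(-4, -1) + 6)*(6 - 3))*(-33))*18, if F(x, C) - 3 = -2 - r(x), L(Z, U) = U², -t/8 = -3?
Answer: -197802/7 ≈ -28257.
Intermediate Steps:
t = 24 (t = -8*(-3) = 24)
r(y) = 5 - y²/7
A(B) = 19 (A(B) = -5 + 24 = 19)
F(x, C) = -4 + x²/7 (F(x, C) = 3 + (-2 - (5 - x²/7)) = 3 + (-2 + (-5 + x²/7)) = 3 + (-7 + x²/7) = -4 + x²/7)
(F(A(-4), (L(-4, -1) + 6)*(6 - 3))*(-33))*18 = ((-4 + (⅐)*19²)*(-33))*18 = ((-4 + (⅐)*361)*(-33))*18 = ((-4 + 361/7)*(-33))*18 = ((333/7)*(-33))*18 = -10989/7*18 = -197802/7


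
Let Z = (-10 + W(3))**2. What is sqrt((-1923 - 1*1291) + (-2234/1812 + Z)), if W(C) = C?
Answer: 7*I*sqrt(53039958)/906 ≈ 56.269*I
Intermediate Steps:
Z = 49 (Z = (-10 + 3)**2 = (-7)**2 = 49)
sqrt((-1923 - 1*1291) + (-2234/1812 + Z)) = sqrt((-1923 - 1*1291) + (-2234/1812 + 49)) = sqrt((-1923 - 1291) + (-2234*1/1812 + 49)) = sqrt(-3214 + (-1117/906 + 49)) = sqrt(-3214 + 43277/906) = sqrt(-2868607/906) = 7*I*sqrt(53039958)/906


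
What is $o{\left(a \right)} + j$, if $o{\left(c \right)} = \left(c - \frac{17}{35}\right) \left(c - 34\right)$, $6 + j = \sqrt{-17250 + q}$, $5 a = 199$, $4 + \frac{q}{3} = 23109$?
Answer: $\frac{38854}{175} + 3 \sqrt{5785} \approx 450.2$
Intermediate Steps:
$q = 69315$ ($q = -12 + 3 \cdot 23109 = -12 + 69327 = 69315$)
$a = \frac{199}{5}$ ($a = \frac{1}{5} \cdot 199 = \frac{199}{5} \approx 39.8$)
$j = -6 + 3 \sqrt{5785}$ ($j = -6 + \sqrt{-17250 + 69315} = -6 + \sqrt{52065} = -6 + 3 \sqrt{5785} \approx 222.18$)
$o{\left(c \right)} = \left(-34 + c\right) \left(- \frac{17}{35} + c\right)$ ($o{\left(c \right)} = \left(c - \frac{17}{35}\right) \left(-34 + c\right) = \left(- \frac{17}{35} + c\right) \left(-34 + c\right) = \left(-34 + c\right) \left(- \frac{17}{35} + c\right)$)
$o{\left(a \right)} + j = \left(\frac{578}{35} + \left(\frac{199}{5}\right)^{2} - \frac{240193}{175}\right) - \left(6 - 3 \sqrt{5785}\right) = \left(\frac{578}{35} + \frac{39601}{25} - \frac{240193}{175}\right) - \left(6 - 3 \sqrt{5785}\right) = \frac{39904}{175} - \left(6 - 3 \sqrt{5785}\right) = \frac{38854}{175} + 3 \sqrt{5785}$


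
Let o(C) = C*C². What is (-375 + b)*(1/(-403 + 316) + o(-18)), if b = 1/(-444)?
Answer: 84480109885/38628 ≈ 2.1870e+6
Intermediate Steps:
o(C) = C³
b = -1/444 ≈ -0.0022523
(-375 + b)*(1/(-403 + 316) + o(-18)) = (-375 - 1/444)*(1/(-403 + 316) + (-18)³) = -166501*(1/(-87) - 5832)/444 = -166501*(-1/87 - 5832)/444 = -166501/444*(-507385/87) = 84480109885/38628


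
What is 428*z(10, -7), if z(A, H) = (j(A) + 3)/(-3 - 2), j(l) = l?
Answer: -5564/5 ≈ -1112.8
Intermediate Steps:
z(A, H) = -3/5 - A/5 (z(A, H) = (A + 3)/(-3 - 2) = (3 + A)/(-5) = (3 + A)*(-1/5) = -3/5 - A/5)
428*z(10, -7) = 428*(-3/5 - 1/5*10) = 428*(-3/5 - 2) = 428*(-13/5) = -5564/5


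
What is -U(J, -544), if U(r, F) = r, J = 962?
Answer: -962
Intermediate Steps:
-U(J, -544) = -1*962 = -962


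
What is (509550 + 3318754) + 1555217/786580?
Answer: 3011268915537/786580 ≈ 3.8283e+6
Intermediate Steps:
(509550 + 3318754) + 1555217/786580 = 3828304 + 1555217*(1/786580) = 3828304 + 1555217/786580 = 3011268915537/786580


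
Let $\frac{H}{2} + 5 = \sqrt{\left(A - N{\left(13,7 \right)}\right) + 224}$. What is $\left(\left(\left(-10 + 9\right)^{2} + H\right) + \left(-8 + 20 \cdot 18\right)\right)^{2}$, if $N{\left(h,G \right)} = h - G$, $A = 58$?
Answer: $118753 + 2744 \sqrt{69} \approx 1.4155 \cdot 10^{5}$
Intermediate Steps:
$H = -10 + 4 \sqrt{69}$ ($H = -10 + 2 \sqrt{\left(58 - \left(13 - 7\right)\right) + 224} = -10 + 2 \sqrt{\left(58 - 6\right) + 224} = -10 + 2 \sqrt{52 + 224} = -10 + 2 \sqrt{276} = -10 + 2 \cdot 2 \sqrt{69} = -10 + 4 \sqrt{69} \approx 23.227$)
$\left(\left(\left(-10 + 9\right)^{2} + H\right) + \left(-8 + 20 \cdot 18\right)\right)^{2} = \left(\left(\left(-10 + 9\right)^{2} - \left(10 - 4 \sqrt{69}\right)\right) + \left(-8 + 20 \cdot 18\right)\right)^{2} = \left(\left(\left(-1\right)^{2} - \left(10 - 4 \sqrt{69}\right)\right) + \left(-8 + 360\right)\right)^{2} = \left(\left(1 - \left(10 - 4 \sqrt{69}\right)\right) + 352\right)^{2} = \left(\left(-9 + 4 \sqrt{69}\right) + 352\right)^{2} = \left(343 + 4 \sqrt{69}\right)^{2}$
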